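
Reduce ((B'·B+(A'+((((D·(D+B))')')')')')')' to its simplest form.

((B'·B+(A'+((((D·(D+B))')')')')')')'
= ((B'·B+A·(((D·(D+B))')')')')'
= ((B'·B+A·((D')')')')'
= ((B'·B+A·D')')'
= ((A·D')')'
= A·D'

A·D'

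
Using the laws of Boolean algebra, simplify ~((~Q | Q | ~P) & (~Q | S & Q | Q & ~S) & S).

~S

~((~Q | Q | ~P) & (~Q | S & Q | Q & ~S) & S)
= ~((~Q | Q | ~P) & (~Q | Q) & S)
= ~((~Q | Q) & S)
= ~S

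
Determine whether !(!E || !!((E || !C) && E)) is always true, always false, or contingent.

!(!E || !!((E || !C) && E))
= !(!E || !!E)
= E && !E
= false

always false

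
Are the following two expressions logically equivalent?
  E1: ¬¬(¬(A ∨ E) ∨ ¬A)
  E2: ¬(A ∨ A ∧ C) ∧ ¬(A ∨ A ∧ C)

Yes

E1: ¬¬(¬(A ∨ E) ∨ ¬A)
    = ¬((A ∨ E) ∧ A)   — De Morgan
    = ¬A   — absorption
E2: ¬(A ∨ A ∧ C) ∧ ¬(A ∨ A ∧ C)
    = ¬(A ∨ A ∧ C)   — idempotence
    = ¬A   — absorption
Both reduce to ¬A, so they are equivalent.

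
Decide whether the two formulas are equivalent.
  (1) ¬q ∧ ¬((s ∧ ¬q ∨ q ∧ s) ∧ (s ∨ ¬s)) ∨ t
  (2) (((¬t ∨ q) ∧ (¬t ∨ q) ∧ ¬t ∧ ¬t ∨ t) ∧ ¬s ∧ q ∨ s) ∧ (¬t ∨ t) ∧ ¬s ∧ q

No

E1: ¬q ∧ ¬((s ∧ ¬q ∨ q ∧ s) ∧ (s ∨ ¬s)) ∨ t
    = ¬q ∧ ¬(s ∧ (s ∨ ¬s)) ∨ t
    = ¬q ∧ ¬s ∨ t
E2: (((¬t ∨ q) ∧ (¬t ∨ q) ∧ ¬t ∧ ¬t ∨ t) ∧ ¬s ∧ q ∨ s) ∧ (¬t ∨ t) ∧ ¬s ∧ q
    = (((¬t ∨ q) ∧ (¬t ∨ q) ∧ ¬t ∨ t) ∧ ¬s ∧ q ∨ s) ∧ (¬t ∨ t) ∧ ¬s ∧ q
    = (((¬t ∨ q) ∧ ¬t ∨ t) ∧ ¬s ∧ q ∨ s) ∧ (¬t ∨ t) ∧ ¬s ∧ q
    = ((¬t ∨ t) ∧ ¬s ∧ q ∨ s) ∧ (¬t ∨ t) ∧ ¬s ∧ q
    = (¬t ∨ t) ∧ ¬s ∧ q
    = ¬s ∧ q
These differ: at q=0, s=0, t=1, E1 = 1 but E2 = 0.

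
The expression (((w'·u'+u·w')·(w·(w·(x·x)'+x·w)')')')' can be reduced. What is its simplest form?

w'

(((w'·u'+u·w')·(w·(w·(x·x)'+x·w)')')')'
= ((w'·(w·(w·(x·x)'+x·w)')')')'   (distribution)
= ((w'·(w·(w·x'+x·w)')')')'   (idempotence)
= ((w'·(w·w')')')'   (distribution)
= (w+w·w')'   (De Morgan)
= w'   (complement / identity)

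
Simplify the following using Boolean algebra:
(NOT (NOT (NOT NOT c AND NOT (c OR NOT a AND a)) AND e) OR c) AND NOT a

(NOT e OR c) AND NOT a

(NOT (NOT (NOT NOT c AND NOT (c OR NOT a AND a)) AND e) OR c) AND NOT a
= (NOT (NOT (NOT NOT c AND NOT c) AND e) OR c) AND NOT a   [complement / identity]
= (NOT ((NOT c OR c) AND e) OR c) AND NOT a   [De Morgan]
= (NOT e OR c) AND NOT a   [complement / identity]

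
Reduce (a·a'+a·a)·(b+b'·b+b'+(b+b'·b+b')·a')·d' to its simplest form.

(a·a'+a·a)·(b+b'·b+b'+(b+b'·b+b')·a')·d'
= (a·a'+a·a)·(b+b'·b+b')·d'
= (a·a'+a·a)·(b+b')·d'
= a·(b+b')·d'
= a·d'

a·d'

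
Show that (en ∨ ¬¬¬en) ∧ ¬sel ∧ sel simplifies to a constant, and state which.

(en ∨ ¬¬¬en) ∧ ¬sel ∧ sel
= (en ∨ ¬en) ∧ ¬sel ∧ sel   — double negation
= ¬sel ∧ sel   — complement / identity
= False   — complement

False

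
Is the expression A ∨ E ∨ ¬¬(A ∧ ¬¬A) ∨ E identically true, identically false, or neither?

neither

A ∨ E ∨ ¬¬(A ∧ ¬¬A) ∨ E
= A ∨ E ∨ ¬¬(A ∧ A) ∨ E
= A ∨ E ∨ ¬¬A ∨ E
= A ∨ E ∨ A ∨ E
= A ∨ E
This depends on A, E, so it is not a constant.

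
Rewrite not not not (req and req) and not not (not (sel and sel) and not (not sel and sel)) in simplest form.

not req and not sel

not not not (req and req) and not not (not (sel and sel) and not (not sel and sel))
= not not not (req and req) and not (sel and sel or not sel and sel)   (De Morgan)
= not not not (req and req) and not sel   (distribution)
= not not not req and not sel   (idempotence)
= not req and not sel   (double negation)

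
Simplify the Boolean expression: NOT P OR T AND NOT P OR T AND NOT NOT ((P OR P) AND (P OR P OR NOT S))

NOT P OR T

NOT P OR T AND NOT P OR T AND NOT NOT ((P OR P) AND (P OR P OR NOT S))
= NOT P OR T AND NOT P OR T AND NOT NOT (P OR P)
= NOT P OR T AND NOT P OR T AND (P OR P)
= NOT P OR T AND NOT P OR T AND P
= NOT P OR T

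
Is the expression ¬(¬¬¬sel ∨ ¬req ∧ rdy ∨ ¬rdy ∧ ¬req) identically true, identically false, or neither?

neither

¬(¬¬¬sel ∨ ¬req ∧ rdy ∨ ¬rdy ∧ ¬req)
= ¬(¬¬¬sel ∨ ¬req)   — distribution
= ¬¬sel ∧ req   — De Morgan
= sel ∧ req   — double negation
This depends on req, sel, so it is not a constant.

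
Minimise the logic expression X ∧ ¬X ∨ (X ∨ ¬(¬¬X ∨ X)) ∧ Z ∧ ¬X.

X ∧ ¬X ∨ (X ∨ ¬(¬¬X ∨ X)) ∧ Z ∧ ¬X
= (X ∨ ¬(¬¬X ∨ X)) ∧ Z ∧ ¬X   — complement / identity
= (X ∨ ¬(X ∨ X)) ∧ Z ∧ ¬X   — double negation
= (X ∨ ¬X) ∧ Z ∧ ¬X   — idempotence
= Z ∧ ¬X   — complement / identity

Z ∧ ¬X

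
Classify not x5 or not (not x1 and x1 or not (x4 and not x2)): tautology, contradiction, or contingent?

contingent

not x5 or not (not x1 and x1 or not (x4 and not x2))
= not x5 or not not (x4 and not x2)   [complement / identity]
= not x5 or x4 and not x2   [double negation]
This depends on x2, x4, x5, so it is not a constant.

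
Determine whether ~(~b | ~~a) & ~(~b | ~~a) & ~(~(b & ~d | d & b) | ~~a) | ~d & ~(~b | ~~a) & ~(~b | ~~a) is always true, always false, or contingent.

~(~b | ~~a) & ~(~b | ~~a) & ~(~(b & ~d | d & b) | ~~a) | ~d & ~(~b | ~~a) & ~(~b | ~~a)
= (~(~(b & ~d | d & b) | ~~a) | ~d) & ~(~b | ~~a) & ~(~b | ~~a)   — distribution
= (~(~b | ~~a) | ~d) & ~(~b | ~~a) & ~(~b | ~~a)   — distribution
= (~(~b | ~~a) | ~d) & ~(~b | ~~a)   — idempotence
= ~(~b | ~~a)   — absorption
= b & ~a   — De Morgan
This depends on a, b, so it is not a constant.

contingent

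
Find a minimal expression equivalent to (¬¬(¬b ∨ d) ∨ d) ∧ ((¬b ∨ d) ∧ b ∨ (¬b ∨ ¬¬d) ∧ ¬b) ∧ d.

(¬¬(¬b ∨ d) ∨ d) ∧ ((¬b ∨ d) ∧ b ∨ (¬b ∨ ¬¬d) ∧ ¬b) ∧ d
= (¬b ∨ d ∨ d) ∧ ((¬b ∨ d) ∧ b ∨ (¬b ∨ ¬¬d) ∧ ¬b) ∧ d
= (¬b ∨ d ∨ d) ∧ ((¬b ∨ d) ∧ b ∨ (¬b ∨ d) ∧ ¬b) ∧ d
= (¬b ∨ d ∨ d) ∧ (¬b ∨ d) ∧ d
= (d ∨ (¬b ∨ d) ∧ ¬b) ∧ d
= (d ∨ ¬b) ∧ d
= d

d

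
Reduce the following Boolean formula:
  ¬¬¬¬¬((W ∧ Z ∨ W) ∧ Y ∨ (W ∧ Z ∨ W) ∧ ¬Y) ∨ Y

¬¬¬¬¬((W ∧ Z ∨ W) ∧ Y ∨ (W ∧ Z ∨ W) ∧ ¬Y) ∨ Y
= ¬¬¬¬¬(W ∧ Z ∨ W) ∨ Y   (distribution)
= ¬¬¬(W ∧ Z ∨ W) ∨ Y   (double negation)
= ¬¬¬W ∨ Y   (absorption)
= ¬W ∨ Y   (double negation)

¬W ∨ Y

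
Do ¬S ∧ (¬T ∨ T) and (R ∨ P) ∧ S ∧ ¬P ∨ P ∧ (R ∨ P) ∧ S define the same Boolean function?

E1: ¬S ∧ (¬T ∨ T)
    = ¬S   (complement / identity)
E2: (R ∨ P) ∧ S ∧ ¬P ∨ P ∧ (R ∨ P) ∧ S
    = (R ∨ P) ∧ S   (distribution)
These differ: at P=1, R=1, S=1, T=0, E1 = 0 but E2 = 1.

No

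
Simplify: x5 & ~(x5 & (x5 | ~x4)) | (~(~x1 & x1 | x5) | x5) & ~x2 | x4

~x2 | x4

x5 & ~(x5 & (x5 | ~x4)) | (~(~x1 & x1 | x5) | x5) & ~x2 | x4
= x5 & ~(x5 & (x5 | ~x4)) | (~x5 | x5) & ~x2 | x4   [complement / identity]
= x5 & ~x5 | (~x5 | x5) & ~x2 | x4   [absorption]
= x5 & ~x5 | ~x2 | x4   [complement / identity]
= ~x2 | x4   [complement / identity]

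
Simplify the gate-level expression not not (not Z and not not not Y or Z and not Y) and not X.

not not (not Z and not not not Y or Z and not Y) and not X
= not not (not Z and not Y or Z and not Y) and not X   (double negation)
= not not not Y and not X   (distribution)
= not Y and not X   (double negation)

not Y and not X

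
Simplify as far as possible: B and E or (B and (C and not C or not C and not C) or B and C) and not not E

B and E or (B and (C and not C or not C and not C) or B and C) and not not E
= B and E or (B and (C and not C or not C and not C) or B and C) and E   — double negation
= B and E or (B and not C or B and C) and E   — distribution
= B and E or B and E   — distribution
= B and E   — idempotence

B and E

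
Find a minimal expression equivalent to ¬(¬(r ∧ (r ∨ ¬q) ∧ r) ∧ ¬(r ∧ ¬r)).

r

¬(¬(r ∧ (r ∨ ¬q) ∧ r) ∧ ¬(r ∧ ¬r))
= ¬(¬(r ∧ r) ∧ ¬(r ∧ ¬r))   — absorption
= r ∧ r ∨ r ∧ ¬r   — De Morgan
= r   — distribution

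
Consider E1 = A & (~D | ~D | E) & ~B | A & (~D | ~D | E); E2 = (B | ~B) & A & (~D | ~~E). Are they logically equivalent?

Yes

E1: A & (~D | ~D | E) & ~B | A & (~D | ~D | E)
    = A & (~D | ~D | E)   — absorption
    = A & (~D | E)   — idempotence
E2: (B | ~B) & A & (~D | ~~E)
    = (B | ~B) & A & (~D | E)   — double negation
    = A & (~D | E)   — complement / identity
Both reduce to A & (~D | E), so they are equivalent.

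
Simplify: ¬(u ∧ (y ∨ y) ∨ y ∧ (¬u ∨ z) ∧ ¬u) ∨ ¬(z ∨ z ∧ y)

¬y ∨ ¬z

¬(u ∧ (y ∨ y) ∨ y ∧ (¬u ∨ z) ∧ ¬u) ∨ ¬(z ∨ z ∧ y)
= ¬(u ∧ (y ∨ y) ∨ y ∧ (¬u ∨ z) ∧ ¬u) ∨ ¬z   (absorption)
= ¬(u ∧ (y ∨ y) ∨ y ∧ ¬u) ∨ ¬z   (absorption)
= ¬(u ∧ y ∨ y ∧ ¬u) ∨ ¬z   (idempotence)
= ¬y ∨ ¬z   (distribution)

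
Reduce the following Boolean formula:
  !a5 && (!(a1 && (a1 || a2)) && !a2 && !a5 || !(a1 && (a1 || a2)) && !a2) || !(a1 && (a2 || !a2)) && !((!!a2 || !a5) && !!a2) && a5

!a5 && (!(a1 && (a1 || a2)) && !a2 && !a5 || !(a1 && (a1 || a2)) && !a2) || !(a1 && (a2 || !a2)) && !((!!a2 || !a5) && !!a2) && a5
= !a5 && !(a1 && (a1 || a2)) && !a2 || !(a1 && (a2 || !a2)) && !((!!a2 || !a5) && !!a2) && a5   (absorption)
= !a5 && !(a1 && (a1 || a2)) && !a2 || !(a1 && (a2 || !a2)) && !!!a2 && a5   (absorption)
= !a5 && !(a1 && (a1 || a2)) && !a2 || !a1 && !!!a2 && a5   (complement / identity)
= !a5 && !(a1 && (a1 || a2)) && !a2 || !a1 && !a2 && a5   (double negation)
= !a5 && !a1 && !a2 || !a1 && !a2 && a5   (absorption)
= !a1 && !a2   (distribution)

!a1 && !a2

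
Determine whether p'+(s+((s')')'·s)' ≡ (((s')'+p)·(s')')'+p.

E1: p'+(s+((s')')'·s)'
    = p'+(s+s'·s)'   [double negation]
    = p'+s'   [complement / identity]
E2: (((s')'+p)·(s')')'+p
    = ((s')')'+p   [absorption]
    = s'+p   [double negation]
These differ: at p=0, s=1, E1 = 1 but E2 = 0.

No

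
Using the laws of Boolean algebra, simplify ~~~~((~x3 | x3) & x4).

~~~~((~x3 | x3) & x4)
= ~~((~x3 | x3) & x4)   (double negation)
= ~~x4   (complement / identity)
= x4   (double negation)

x4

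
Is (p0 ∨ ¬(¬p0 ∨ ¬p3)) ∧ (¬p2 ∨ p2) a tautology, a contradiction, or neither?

(p0 ∨ ¬(¬p0 ∨ ¬p3)) ∧ (¬p2 ∨ p2)
= p0 ∨ ¬(¬p0 ∨ ¬p3)   [complement / identity]
= p0 ∨ p0 ∧ p3   [De Morgan]
= p0   [absorption]
This depends on p0, so it is not a constant.

neither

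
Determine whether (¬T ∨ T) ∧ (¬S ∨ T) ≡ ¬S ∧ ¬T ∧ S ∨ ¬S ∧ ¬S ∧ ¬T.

No

E1: (¬T ∨ T) ∧ (¬S ∨ T)
    = ¬S ∨ T
E2: ¬S ∧ ¬T ∧ S ∨ ¬S ∧ ¬S ∧ ¬T
    = ¬S ∧ ¬T
These differ: at S=0, T=1, E1 = 1 but E2 = 0.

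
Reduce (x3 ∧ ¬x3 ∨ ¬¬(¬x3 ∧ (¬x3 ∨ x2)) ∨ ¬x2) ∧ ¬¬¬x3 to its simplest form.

¬x3

(x3 ∧ ¬x3 ∨ ¬¬(¬x3 ∧ (¬x3 ∨ x2)) ∨ ¬x2) ∧ ¬¬¬x3
= (x3 ∧ ¬x3 ∨ ¬¬¬x3 ∨ ¬x2) ∧ ¬¬¬x3   (absorption)
= (¬¬¬x3 ∨ ¬x2) ∧ ¬¬¬x3   (complement / identity)
= ¬¬¬x3   (absorption)
= ¬x3   (double negation)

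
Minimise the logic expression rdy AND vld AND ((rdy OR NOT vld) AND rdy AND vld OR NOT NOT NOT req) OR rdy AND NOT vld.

rdy

rdy AND vld AND ((rdy OR NOT vld) AND rdy AND vld OR NOT NOT NOT req) OR rdy AND NOT vld
= rdy AND vld AND ((rdy OR NOT vld) AND rdy AND vld OR NOT req) OR rdy AND NOT vld   — double negation
= rdy AND vld AND (rdy AND vld OR NOT req) OR rdy AND NOT vld   — absorption
= rdy AND vld OR rdy AND NOT vld   — absorption
= rdy   — distribution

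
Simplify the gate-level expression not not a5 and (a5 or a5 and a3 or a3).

not not a5 and (a5 or a5 and a3 or a3)
= not not a5 and (a5 or a3)   — absorption
= a5 and (a5 or a3)   — double negation
= a5   — absorption

a5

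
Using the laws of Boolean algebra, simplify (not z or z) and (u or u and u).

u

(not z or z) and (u or u and u)
= u or u and u
= u or u
= u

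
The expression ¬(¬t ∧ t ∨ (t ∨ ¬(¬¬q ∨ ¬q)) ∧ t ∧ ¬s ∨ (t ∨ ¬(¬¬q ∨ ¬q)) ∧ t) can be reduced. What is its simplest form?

¬(¬t ∧ t ∨ (t ∨ ¬(¬¬q ∨ ¬q)) ∧ t ∧ ¬s ∨ (t ∨ ¬(¬¬q ∨ ¬q)) ∧ t)
= ¬(¬t ∧ t ∨ (t ∨ ¬(¬¬q ∨ ¬q)) ∧ t)
= ¬(¬t ∧ t ∨ (t ∨ ¬q ∧ q) ∧ t)
= ¬(¬t ∧ t ∨ t ∧ t)
= ¬t

¬t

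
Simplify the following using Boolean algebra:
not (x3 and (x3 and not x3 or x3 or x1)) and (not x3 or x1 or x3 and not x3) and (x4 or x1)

not (x3 and (x3 and not x3 or x3 or x1)) and (not x3 or x1 or x3 and not x3) and (x4 or x1)
= not (x3 and (x3 or x1)) and (not x3 or x1 or x3 and not x3) and (x4 or x1)   [complement / identity]
= not (x3 and (x3 or x1)) and (not x3 or x1) and (x4 or x1)   [complement / identity]
= not x3 and (not x3 or x1) and (x4 or x1)   [absorption]
= not x3 and (x4 or x1)   [absorption]

not x3 and (x4 or x1)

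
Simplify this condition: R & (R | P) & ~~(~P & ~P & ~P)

R & (R | P) & ~~(~P & ~P & ~P)
= R & (R | P) & ~~(~P & ~P)   (idempotence)
= R & (R | P) & ~~~P   (idempotence)
= R & (R | P) & ~P   (double negation)
= R & ~P   (absorption)

R & ~P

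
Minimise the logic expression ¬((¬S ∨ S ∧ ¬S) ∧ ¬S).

¬((¬S ∨ S ∧ ¬S) ∧ ¬S)
= ¬(¬S ∧ ¬S)   [complement / identity]
= ¬¬S   [idempotence]
= S   [double negation]

S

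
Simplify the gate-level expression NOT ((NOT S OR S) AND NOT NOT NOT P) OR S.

NOT ((NOT S OR S) AND NOT NOT NOT P) OR S
= NOT NOT NOT NOT P OR S   — complement / identity
= NOT NOT P OR S   — double negation
= P OR S   — double negation

P OR S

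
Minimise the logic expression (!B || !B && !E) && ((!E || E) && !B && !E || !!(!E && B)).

!B && !E

(!B || !B && !E) && ((!E || E) && !B && !E || !!(!E && B))
= !B && ((!E || E) && !B && !E || !!(!E && B))   — absorption
= !B && (!B && !E || !!(!E && B))   — complement / identity
= !B && (!B && !E || !E && B)   — double negation
= !B && !E   — distribution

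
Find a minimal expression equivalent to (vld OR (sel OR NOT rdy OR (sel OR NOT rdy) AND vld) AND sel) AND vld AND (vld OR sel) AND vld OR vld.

(vld OR (sel OR NOT rdy OR (sel OR NOT rdy) AND vld) AND sel) AND vld AND (vld OR sel) AND vld OR vld
= (vld OR (sel OR NOT rdy) AND sel) AND vld AND (vld OR sel) AND vld OR vld   — absorption
= (vld OR sel) AND vld AND (vld OR sel) AND vld OR vld   — absorption
= (vld OR sel) AND vld OR vld   — idempotence
= vld OR vld   — absorption
= vld   — idempotence

vld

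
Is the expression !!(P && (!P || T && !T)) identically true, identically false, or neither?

identically false

!!(P && (!P || T && !T))
= P && (!P || T && !T)
= P && !P
= false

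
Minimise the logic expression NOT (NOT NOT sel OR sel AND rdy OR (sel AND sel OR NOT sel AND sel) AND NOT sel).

NOT sel

NOT (NOT NOT sel OR sel AND rdy OR (sel AND sel OR NOT sel AND sel) AND NOT sel)
= NOT (sel OR sel AND rdy OR (sel AND sel OR NOT sel AND sel) AND NOT sel)   [double negation]
= NOT (sel OR sel AND rdy OR sel AND NOT sel)   [distribution]
= NOT (sel OR sel AND rdy)   [complement / identity]
= NOT sel   [absorption]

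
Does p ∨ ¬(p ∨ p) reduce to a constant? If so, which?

p ∨ ¬(p ∨ p)
= p ∨ ¬p   [idempotence]
= True   [complement]

yes, True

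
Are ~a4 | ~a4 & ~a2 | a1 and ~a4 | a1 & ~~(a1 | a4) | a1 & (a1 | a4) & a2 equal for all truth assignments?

Yes

E1: ~a4 | ~a4 & ~a2 | a1
    = ~a4 | a1
E2: ~a4 | a1 & ~~(a1 | a4) | a1 & (a1 | a4) & a2
    = ~a4 | a1 & (a1 | a4) | a1 & (a1 | a4) & a2
    = ~a4 | a1 & (a1 | a4)
    = ~a4 | a1
Both reduce to ~a4 | a1, so they are equivalent.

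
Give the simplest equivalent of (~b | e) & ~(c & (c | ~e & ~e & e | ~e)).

(~b | e) & ~c

(~b | e) & ~(c & (c | ~e & ~e & e | ~e))
= (~b | e) & ~(c & (c | ~e & e | ~e))   — idempotence
= (~b | e) & ~(c & (c | ~e))   — complement / identity
= (~b | e) & ~c   — absorption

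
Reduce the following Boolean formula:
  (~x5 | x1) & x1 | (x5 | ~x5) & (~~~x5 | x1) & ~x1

(~x5 | x1) & x1 | (x5 | ~x5) & (~~~x5 | x1) & ~x1
= (~x5 | x1) & x1 | (~~~x5 | x1) & ~x1   (complement / identity)
= (~x5 | x1) & x1 | (~x5 | x1) & ~x1   (double negation)
= ~x5 | x1   (distribution)

~x5 | x1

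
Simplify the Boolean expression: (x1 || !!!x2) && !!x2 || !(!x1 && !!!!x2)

(x1 || !!!x2) && !!x2 || !(!x1 && !!!!x2)
= (x1 || !!!x2) && !!x2 || x1 || !!!x2   — De Morgan
= (x1 || !!!x2) && x2 || x1 || !!!x2   — double negation
= x1 || !!!x2   — absorption
= x1 || !x2   — double negation

x1 || !x2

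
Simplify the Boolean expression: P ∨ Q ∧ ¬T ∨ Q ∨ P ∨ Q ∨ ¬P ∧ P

P ∨ Q ∧ ¬T ∨ Q ∨ P ∨ Q ∨ ¬P ∧ P
= P ∨ Q ∨ P ∨ Q ∨ ¬P ∧ P   — absorption
= P ∨ Q ∨ P ∨ Q   — complement / identity
= P ∨ Q   — idempotence

P ∨ Q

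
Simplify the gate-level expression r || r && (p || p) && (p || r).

r || r && (p || p) && (p || r)
= r || r && (p || p && r)   — distribution
= r || r && p   — absorption
= r   — absorption

r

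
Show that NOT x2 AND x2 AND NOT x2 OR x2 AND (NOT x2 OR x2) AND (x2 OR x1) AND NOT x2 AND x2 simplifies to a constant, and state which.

NOT x2 AND x2 AND NOT x2 OR x2 AND (NOT x2 OR x2) AND (x2 OR x1) AND NOT x2 AND x2
= NOT x2 AND x2 AND NOT x2 OR x2 AND (x2 OR x1) AND NOT x2 AND x2   — complement / identity
= NOT x2 AND x2 AND NOT x2 OR x2 AND NOT x2 AND x2   — absorption
= x2 AND NOT x2   — distribution
= FALSE   — complement

FALSE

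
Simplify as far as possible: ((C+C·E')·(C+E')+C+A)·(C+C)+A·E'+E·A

((C+C·E')·(C+E')+C+A)·(C+C)+A·E'+E·A
= ((C+C·E')·(C+E')+C+A)·(C+C)+A   (distribution)
= (C·(C+E')+C+A)·(C+C)+A   (absorption)
= (C+C+A)·(C+C)+A   (absorption)
= C+C+A   (absorption)
= C+A   (idempotence)

C+A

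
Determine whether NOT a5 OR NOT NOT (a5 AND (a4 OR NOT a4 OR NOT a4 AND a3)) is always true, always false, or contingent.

NOT a5 OR NOT NOT (a5 AND (a4 OR NOT a4 OR NOT a4 AND a3))
= NOT a5 OR NOT NOT (a5 AND (a4 OR NOT a4))   — absorption
= NOT a5 OR a5 AND (a4 OR NOT a4)   — double negation
= NOT a5 OR a5   — complement / identity
= TRUE   — complement

always true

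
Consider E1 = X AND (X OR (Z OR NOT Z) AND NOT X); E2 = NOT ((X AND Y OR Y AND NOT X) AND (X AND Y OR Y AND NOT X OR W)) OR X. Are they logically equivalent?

E1: X AND (X OR (Z OR NOT Z) AND NOT X)
    = X AND (X OR NOT X)   — complement / identity
    = X   — complement / identity
E2: NOT ((X AND Y OR Y AND NOT X) AND (X AND Y OR Y AND NOT X OR W)) OR X
    = NOT (X AND Y OR Y AND NOT X) OR X   — absorption
    = NOT Y OR X   — distribution
These differ: at W=1, X=0, Y=0, Z=0, E1 = 0 but E2 = 1.

No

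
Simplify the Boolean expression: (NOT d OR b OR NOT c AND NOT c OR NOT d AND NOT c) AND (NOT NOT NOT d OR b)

NOT d OR b

(NOT d OR b OR NOT c AND NOT c OR NOT d AND NOT c) AND (NOT NOT NOT d OR b)
= (NOT d OR b OR NOT c AND NOT c OR NOT d AND NOT c) AND (NOT d OR b)   — double negation
= (NOT d OR b OR NOT c AND (NOT c OR NOT d)) AND (NOT d OR b)   — distribution
= (NOT d OR b OR NOT c) AND (NOT d OR b)   — absorption
= NOT d OR b   — absorption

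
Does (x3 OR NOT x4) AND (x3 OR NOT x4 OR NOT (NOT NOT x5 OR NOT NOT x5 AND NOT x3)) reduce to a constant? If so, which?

(x3 OR NOT x4) AND (x3 OR NOT x4 OR NOT (NOT NOT x5 OR NOT NOT x5 AND NOT x3))
= (x3 OR NOT x4) AND (x3 OR NOT x4 OR NOT NOT NOT x5)   — absorption
= (x3 OR NOT x4) AND (x3 OR NOT x4 OR NOT x5)   — double negation
= x3 OR NOT x4   — absorption
This depends on x3, x4, so it is not a constant.

no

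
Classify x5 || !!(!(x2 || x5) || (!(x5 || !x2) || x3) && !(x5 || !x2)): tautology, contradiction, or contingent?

tautology

x5 || !!(!(x2 || x5) || (!(x5 || !x2) || x3) && !(x5 || !x2))
= x5 || !!(!(x2 || x5) || !(x5 || !x2))
= x5 || !((x2 || x5) && (x5 || !x2))
= x5 || !(x2 && !x2 || x5)
= x5 || !x5
= true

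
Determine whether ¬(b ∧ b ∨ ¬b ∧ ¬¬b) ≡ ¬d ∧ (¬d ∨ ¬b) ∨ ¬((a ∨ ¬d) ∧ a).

E1: ¬(b ∧ b ∨ ¬b ∧ ¬¬b)
    = ¬(b ∧ b ∨ ¬b ∧ b)   (double negation)
    = ¬b   (distribution)
E2: ¬d ∧ (¬d ∨ ¬b) ∨ ¬((a ∨ ¬d) ∧ a)
    = ¬d ∧ (¬d ∨ ¬b) ∨ ¬a   (absorption)
    = ¬d ∨ ¬a   (absorption)
These differ: at a=0, b=1, d=0, E1 = 0 but E2 = 1.

No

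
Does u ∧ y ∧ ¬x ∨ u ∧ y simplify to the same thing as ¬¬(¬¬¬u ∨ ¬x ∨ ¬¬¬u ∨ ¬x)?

E1: u ∧ y ∧ ¬x ∨ u ∧ y
    = u ∧ y   (absorption)
E2: ¬¬(¬¬¬u ∨ ¬x ∨ ¬¬¬u ∨ ¬x)
    = ¬¬(¬¬¬u ∨ ¬x)   (idempotence)
    = ¬¬¬u ∨ ¬x   (double negation)
    = ¬u ∨ ¬x   (double negation)
These differ: at u=0, x=0, y=0, E1 = 0 but E2 = 1.

No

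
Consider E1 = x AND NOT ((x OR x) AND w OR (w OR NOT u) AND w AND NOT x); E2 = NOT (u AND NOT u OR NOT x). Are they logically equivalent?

No

E1: x AND NOT ((x OR x) AND w OR (w OR NOT u) AND w AND NOT x)
    = x AND NOT (x AND w OR (w OR NOT u) AND w AND NOT x)   — idempotence
    = x AND NOT (x AND w OR w AND NOT x)   — absorption
    = x AND NOT w   — distribution
E2: NOT (u AND NOT u OR NOT x)
    = NOT NOT x   — complement / identity
    = x   — double negation
These differ: at u=1, w=1, x=1, E1 = 0 but E2 = 1.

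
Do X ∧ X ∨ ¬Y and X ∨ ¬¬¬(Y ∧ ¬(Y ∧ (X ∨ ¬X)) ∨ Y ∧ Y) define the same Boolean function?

E1: X ∧ X ∨ ¬Y
    = X ∨ ¬Y   (idempotence)
E2: X ∨ ¬¬¬(Y ∧ ¬(Y ∧ (X ∨ ¬X)) ∨ Y ∧ Y)
    = X ∨ ¬¬¬(Y ∧ ¬Y ∨ Y ∧ Y)   (complement / identity)
    = X ∨ ¬¬¬Y   (distribution)
    = X ∨ ¬Y   (double negation)
Both reduce to X ∨ ¬Y, so they are equivalent.

Yes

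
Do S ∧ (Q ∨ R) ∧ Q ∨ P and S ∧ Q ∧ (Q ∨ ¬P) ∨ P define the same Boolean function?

Yes

E1: S ∧ (Q ∨ R) ∧ Q ∨ P
    = S ∧ Q ∨ P
E2: S ∧ Q ∧ (Q ∨ ¬P) ∨ P
    = S ∧ Q ∨ P
Both reduce to S ∧ Q ∨ P, so they are equivalent.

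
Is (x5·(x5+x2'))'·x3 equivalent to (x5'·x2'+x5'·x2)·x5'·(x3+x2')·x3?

Yes

E1: (x5·(x5+x2'))'·x3
    = x5'·x3   (absorption)
E2: (x5'·x2'+x5'·x2)·x5'·(x3+x2')·x3
    = x5'·x5'·(x3+x2')·x3   (distribution)
    = x5'·x5'·x3   (absorption)
    = x5'·x3   (idempotence)
Both reduce to x5'·x3, so they are equivalent.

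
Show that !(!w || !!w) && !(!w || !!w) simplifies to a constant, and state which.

!(!w || !!w) && !(!w || !!w)
= !(!w || !!w)   — idempotence
= w && !w   — De Morgan
= false   — complement

false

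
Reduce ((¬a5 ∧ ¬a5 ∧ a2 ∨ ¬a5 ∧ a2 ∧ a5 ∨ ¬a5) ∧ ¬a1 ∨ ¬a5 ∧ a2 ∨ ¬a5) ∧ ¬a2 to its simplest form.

((¬a5 ∧ ¬a5 ∧ a2 ∨ ¬a5 ∧ a2 ∧ a5 ∨ ¬a5) ∧ ¬a1 ∨ ¬a5 ∧ a2 ∨ ¬a5) ∧ ¬a2
= ((¬a5 ∧ a2 ∨ ¬a5) ∧ ¬a1 ∨ ¬a5 ∧ a2 ∨ ¬a5) ∧ ¬a2   (distribution)
= (¬a5 ∧ a2 ∨ ¬a5) ∧ ¬a2   (absorption)
= ¬a5 ∧ ¬a2   (absorption)

¬a5 ∧ ¬a2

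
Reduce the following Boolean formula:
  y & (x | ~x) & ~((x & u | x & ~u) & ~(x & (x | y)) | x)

y & (x | ~x) & ~((x & u | x & ~u) & ~(x & (x | y)) | x)
= y & ~((x & u | x & ~u) & ~(x & (x | y)) | x)   [complement / identity]
= y & ~(x & ~(x & (x | y)) | x)   [distribution]
= y & ~(x & ~x | x)   [absorption]
= y & ~x   [complement / identity]

y & ~x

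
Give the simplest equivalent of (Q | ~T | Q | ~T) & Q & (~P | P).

Q

(Q | ~T | Q | ~T) & Q & (~P | P)
= (Q | ~T) & Q & (~P | P)   (idempotence)
= (Q | ~T) & Q   (complement / identity)
= Q   (absorption)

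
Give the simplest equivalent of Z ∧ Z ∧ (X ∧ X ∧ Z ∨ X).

Z ∧ Z ∧ (X ∧ X ∧ Z ∨ X)
= Z ∧ (X ∧ X ∧ Z ∨ X)   — idempotence
= Z ∧ (X ∧ Z ∨ X)   — idempotence
= Z ∧ X   — absorption

Z ∧ X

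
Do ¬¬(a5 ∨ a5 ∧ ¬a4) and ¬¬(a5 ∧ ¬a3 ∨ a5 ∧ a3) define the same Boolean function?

E1: ¬¬(a5 ∨ a5 ∧ ¬a4)
    = ¬¬a5   [absorption]
    = a5   [double negation]
E2: ¬¬(a5 ∧ ¬a3 ∨ a5 ∧ a3)
    = ¬¬a5   [distribution]
    = a5   [double negation]
Both reduce to a5, so they are equivalent.

Yes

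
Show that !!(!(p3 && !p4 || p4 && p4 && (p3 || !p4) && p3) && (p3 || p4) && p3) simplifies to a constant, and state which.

!!(!(p3 && !p4 || p4 && p4 && (p3 || !p4) && p3) && (p3 || p4) && p3)
= !!(!(p3 && !p4 || p4 && p4 && p3) && (p3 || p4) && p3)
= !!(!(p3 && !p4 || p4 && p4 && p3) && p3)
= !!(!(p3 && !p4 || p4 && p3) && p3)
= !(p3 && !p4 || p4 && p3) && p3
= !p3 && p3
= false

false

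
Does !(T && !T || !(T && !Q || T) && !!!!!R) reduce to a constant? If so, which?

no

!(T && !T || !(T && !Q || T) && !!!!!R)
= !(!(T && !Q || T) && !!!!!R)
= !(!T && !!!!!R)
= !(!T && !!!R)
= T || !!R
= T || R
This depends on R, T, so it is not a constant.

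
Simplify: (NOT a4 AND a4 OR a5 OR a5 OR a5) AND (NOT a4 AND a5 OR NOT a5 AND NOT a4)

a5 AND NOT a4

(NOT a4 AND a4 OR a5 OR a5 OR a5) AND (NOT a4 AND a5 OR NOT a5 AND NOT a4)
= (a5 OR a5 OR a5) AND (NOT a4 AND a5 OR NOT a5 AND NOT a4)   (complement / identity)
= (a5 OR a5 OR a5) AND NOT a4   (distribution)
= (a5 OR a5) AND NOT a4   (idempotence)
= a5 AND NOT a4   (idempotence)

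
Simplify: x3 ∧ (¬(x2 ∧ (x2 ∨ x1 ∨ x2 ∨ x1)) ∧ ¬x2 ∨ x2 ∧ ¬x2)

x3 ∧ ¬x2

x3 ∧ (¬(x2 ∧ (x2 ∨ x1 ∨ x2 ∨ x1)) ∧ ¬x2 ∨ x2 ∧ ¬x2)
= x3 ∧ (¬(x2 ∧ (x2 ∨ x1)) ∧ ¬x2 ∨ x2 ∧ ¬x2)
= x3 ∧ (¬x2 ∧ ¬x2 ∨ x2 ∧ ¬x2)
= x3 ∧ ¬x2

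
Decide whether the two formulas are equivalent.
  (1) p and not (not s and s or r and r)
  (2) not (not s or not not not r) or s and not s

No

E1: p and not (not s and s or r and r)
    = p and not (not s and s or r)   — idempotence
    = p and not r   — complement / identity
E2: not (not s or not not not r) or s and not s
    = not (not s or not not not r)   — complement / identity
    = not (not s or not r)   — double negation
    = s and r   — De Morgan
These differ: at p=1, r=1, s=1, E1 = 0 but E2 = 1.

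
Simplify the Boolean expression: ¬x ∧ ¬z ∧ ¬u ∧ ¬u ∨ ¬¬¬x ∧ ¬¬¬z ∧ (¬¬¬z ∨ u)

¬x ∧ ¬z

¬x ∧ ¬z ∧ ¬u ∧ ¬u ∨ ¬¬¬x ∧ ¬¬¬z ∧ (¬¬¬z ∨ u)
= ¬x ∧ ¬z ∧ ¬u ∧ ¬u ∨ ¬¬¬x ∧ ¬¬¬z   — absorption
= ¬x ∧ ¬z ∧ ¬u ∧ ¬u ∨ ¬x ∧ ¬¬¬z   — double negation
= ¬x ∧ ¬z ∧ ¬u ∧ ¬u ∨ ¬x ∧ ¬z   — double negation
= ¬x ∧ ¬z ∧ ¬u ∨ ¬x ∧ ¬z   — idempotence
= ¬x ∧ ¬z   — absorption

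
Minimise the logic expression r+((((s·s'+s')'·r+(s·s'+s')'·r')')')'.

r+((((s·s'+s')'·r+(s·s'+s')'·r')')')'
= r+((((s·s'+s')')')')'   — distribution
= r+((((s')')')')'   — complement / identity
= r+((s')')'   — double negation
= r+s'   — double negation

r+s'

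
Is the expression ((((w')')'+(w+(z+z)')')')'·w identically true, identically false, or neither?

identically false

((((w')')'+(w+(z+z)')')')'·w
= ((((w')')'+(w+z')')')'·w
= ((w')'·(w+z'))'·w
= (w·(w+z'))'·w
= w'·w
= 0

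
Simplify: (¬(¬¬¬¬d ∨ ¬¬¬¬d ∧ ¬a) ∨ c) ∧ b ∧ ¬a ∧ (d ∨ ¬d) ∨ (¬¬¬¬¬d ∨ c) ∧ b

(¬d ∨ c) ∧ b

(¬(¬¬¬¬d ∨ ¬¬¬¬d ∧ ¬a) ∨ c) ∧ b ∧ ¬a ∧ (d ∨ ¬d) ∨ (¬¬¬¬¬d ∨ c) ∧ b
= (¬¬¬¬¬d ∨ c) ∧ b ∧ ¬a ∧ (d ∨ ¬d) ∨ (¬¬¬¬¬d ∨ c) ∧ b
= (¬¬¬¬¬d ∨ c) ∧ b ∧ ¬a ∨ (¬¬¬¬¬d ∨ c) ∧ b
= (¬¬¬¬¬d ∨ c) ∧ b
= (¬¬¬d ∨ c) ∧ b
= (¬d ∨ c) ∧ b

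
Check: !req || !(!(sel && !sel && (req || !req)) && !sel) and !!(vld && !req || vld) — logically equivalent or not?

No

E1: !req || !(!(sel && !sel && (req || !req)) && !sel)
    = !req || !(!(sel && !sel) && !sel)
    = !req || sel && !sel || sel
    = !req || sel
E2: !!(vld && !req || vld)
    = vld && !req || vld
    = vld
These differ: at req=0, sel=0, vld=0, E1 = 1 but E2 = 0.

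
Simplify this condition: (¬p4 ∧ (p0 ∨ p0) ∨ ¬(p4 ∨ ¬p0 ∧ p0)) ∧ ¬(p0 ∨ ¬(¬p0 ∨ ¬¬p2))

¬p4 ∧ ¬p0

(¬p4 ∧ (p0 ∨ p0) ∨ ¬(p4 ∨ ¬p0 ∧ p0)) ∧ ¬(p0 ∨ ¬(¬p0 ∨ ¬¬p2))
= (¬p4 ∧ p0 ∨ ¬(p4 ∨ ¬p0 ∧ p0)) ∧ ¬(p0 ∨ ¬(¬p0 ∨ ¬¬p2))   — idempotence
= (¬p4 ∧ p0 ∨ ¬(p4 ∨ ¬p0 ∧ p0)) ∧ ¬(p0 ∨ p0 ∧ ¬p2)   — De Morgan
= (¬p4 ∧ p0 ∨ ¬(p4 ∨ ¬p0 ∧ p0)) ∧ ¬p0   — absorption
= (¬p4 ∧ p0 ∨ ¬p4) ∧ ¬p0   — complement / identity
= ¬p4 ∧ ¬p0   — absorption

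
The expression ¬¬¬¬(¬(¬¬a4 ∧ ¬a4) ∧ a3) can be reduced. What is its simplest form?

a3

¬¬¬¬(¬(¬¬a4 ∧ ¬a4) ∧ a3)
= ¬¬(¬(¬¬a4 ∧ ¬a4) ∧ a3)   (double negation)
= ¬¬((¬a4 ∨ a4) ∧ a3)   (De Morgan)
= ¬¬a3   (complement / identity)
= a3   (double negation)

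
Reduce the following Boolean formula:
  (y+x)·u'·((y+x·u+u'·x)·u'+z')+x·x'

(y+x)·u'·((y+x·u+u'·x)·u'+z')+x·x'
= (y+x)·u'·((y+x)·u'+z')+x·x'   [distribution]
= (y+x)·u'+x·x'   [absorption]
= (y+x)·u'   [complement / identity]

(y+x)·u'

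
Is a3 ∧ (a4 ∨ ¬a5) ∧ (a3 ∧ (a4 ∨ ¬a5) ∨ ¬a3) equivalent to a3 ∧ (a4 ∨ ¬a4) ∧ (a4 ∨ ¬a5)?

Yes

E1: a3 ∧ (a4 ∨ ¬a5) ∧ (a3 ∧ (a4 ∨ ¬a5) ∨ ¬a3)
    = a3 ∧ (a4 ∨ ¬a5)   (absorption)
E2: a3 ∧ (a4 ∨ ¬a4) ∧ (a4 ∨ ¬a5)
    = a3 ∧ (a4 ∨ ¬a5)   (complement / identity)
Both reduce to a3 ∧ (a4 ∨ ¬a5), so they are equivalent.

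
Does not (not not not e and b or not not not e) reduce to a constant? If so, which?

no

not (not not not e and b or not not not e)
= not not not not e   [absorption]
= not not e   [double negation]
= e   [double negation]
This depends on e, so it is not a constant.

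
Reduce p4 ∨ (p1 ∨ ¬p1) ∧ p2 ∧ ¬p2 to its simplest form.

p4

p4 ∨ (p1 ∨ ¬p1) ∧ p2 ∧ ¬p2
= p4 ∨ p2 ∧ ¬p2   [complement / identity]
= p4   [complement / identity]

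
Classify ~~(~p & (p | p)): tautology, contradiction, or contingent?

~~(~p & (p | p))
= ~p & (p | p)   — double negation
= ~p & p   — idempotence
= 0   — complement

contradiction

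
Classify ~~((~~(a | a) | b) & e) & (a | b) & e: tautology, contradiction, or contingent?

contingent

~~((~~(a | a) | b) & e) & (a | b) & e
= ~~((~~a | b) & e) & (a | b) & e   — idempotence
= ~~((a | b) & e) & (a | b) & e   — double negation
= (a | b) & e & (a | b) & e   — double negation
= (a | b) & e   — idempotence
This depends on a, b, e, so it is not a constant.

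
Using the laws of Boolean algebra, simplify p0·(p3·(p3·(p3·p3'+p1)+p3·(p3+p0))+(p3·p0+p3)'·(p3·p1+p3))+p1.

p0·(p3·(p3·(p3·p3'+p1)+p3·(p3+p0))+(p3·p0+p3)'·(p3·p1+p3))+p1
= p0·(p3·(p3·p1+p3·(p3+p0))+(p3·p0+p3)'·(p3·p1+p3))+p1   [complement / identity]
= p0·(p3·(p3·p1+p3)+(p3·p0+p3)'·(p3·p1+p3))+p1   [absorption]
= p0·(p3·(p3·p1+p3)+p3'·(p3·p1+p3))+p1   [absorption]
= p0·(p3·p1+p3)+p1   [distribution]
= p0·p3+p1   [absorption]

p0·p3+p1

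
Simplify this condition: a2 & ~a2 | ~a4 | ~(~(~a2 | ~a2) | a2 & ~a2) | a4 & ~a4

~a4 | ~a2

a2 & ~a2 | ~a4 | ~(~(~a2 | ~a2) | a2 & ~a2) | a4 & ~a4
= ~a4 | ~(~(~a2 | ~a2) | a2 & ~a2) | a4 & ~a4   — complement / identity
= ~a4 | ~(a2 & a2 | a2 & ~a2) | a4 & ~a4   — De Morgan
= ~a4 | ~(a2 & a2 | a2 & ~a2)   — complement / identity
= ~a4 | ~a2   — distribution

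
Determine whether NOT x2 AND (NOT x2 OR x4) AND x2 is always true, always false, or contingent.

NOT x2 AND (NOT x2 OR x4) AND x2
= NOT x2 AND x2   [absorption]
= FALSE   [complement]

always false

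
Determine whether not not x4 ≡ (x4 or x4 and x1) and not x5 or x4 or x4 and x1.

E1: not not x4
    = x4   [double negation]
E2: (x4 or x4 and x1) and not x5 or x4 or x4 and x1
    = x4 or x4 and x1   [absorption]
    = x4   [absorption]
Both reduce to x4, so they are equivalent.

Yes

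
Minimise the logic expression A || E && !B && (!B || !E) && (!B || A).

A || E && !B

A || E && !B && (!B || !E) && (!B || A)
= A || E && !B && (!B || A)
= A || E && !B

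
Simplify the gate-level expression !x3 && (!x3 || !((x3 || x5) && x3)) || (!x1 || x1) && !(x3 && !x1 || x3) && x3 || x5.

!x3 && (!x3 || !((x3 || x5) && x3)) || (!x1 || x1) && !(x3 && !x1 || x3) && x3 || x5
= !x3 && (!x3 || !x3) || (!x1 || x1) && !(x3 && !x1 || x3) && x3 || x5   — absorption
= !x3 && (!x3 || !x3) || !(x3 && !x1 || x3) && x3 || x5   — complement / identity
= !x3 && (!x3 || !x3) || !x3 && x3 || x5   — absorption
= !x3 && !x3 || !x3 && x3 || x5   — idempotence
= !x3 || x5   — distribution

!x3 || x5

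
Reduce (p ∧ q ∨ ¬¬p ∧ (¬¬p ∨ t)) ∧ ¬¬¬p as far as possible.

False

(p ∧ q ∨ ¬¬p ∧ (¬¬p ∨ t)) ∧ ¬¬¬p
= (p ∧ q ∨ ¬¬p) ∧ ¬¬¬p   (absorption)
= (p ∧ q ∨ ¬¬p) ∧ ¬p   (double negation)
= (p ∧ q ∨ p) ∧ ¬p   (double negation)
= p ∧ ¬p   (absorption)
= False   (complement)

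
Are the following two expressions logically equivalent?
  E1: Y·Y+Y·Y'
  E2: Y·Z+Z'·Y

Yes

E1: Y·Y+Y·Y'
    = Y   (distribution)
E2: Y·Z+Z'·Y
    = Y   (distribution)
Both reduce to Y, so they are equivalent.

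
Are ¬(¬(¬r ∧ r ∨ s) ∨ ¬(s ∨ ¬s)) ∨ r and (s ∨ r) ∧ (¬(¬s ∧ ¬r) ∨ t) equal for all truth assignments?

E1: ¬(¬(¬r ∧ r ∨ s) ∨ ¬(s ∨ ¬s)) ∨ r
    = (¬r ∧ r ∨ s) ∧ (s ∨ ¬s) ∨ r
    = ¬r ∧ r ∨ s ∨ r
    = s ∨ r
E2: (s ∨ r) ∧ (¬(¬s ∧ ¬r) ∨ t)
    = (s ∨ r) ∧ (s ∨ r ∨ t)
    = s ∨ r
Both reduce to s ∨ r, so they are equivalent.

Yes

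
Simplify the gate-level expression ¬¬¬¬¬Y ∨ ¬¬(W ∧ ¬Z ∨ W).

¬¬¬¬¬Y ∨ ¬¬(W ∧ ¬Z ∨ W)
= ¬¬¬¬¬Y ∨ ¬¬W
= ¬¬¬¬¬Y ∨ W
= ¬¬¬Y ∨ W
= ¬Y ∨ W

¬Y ∨ W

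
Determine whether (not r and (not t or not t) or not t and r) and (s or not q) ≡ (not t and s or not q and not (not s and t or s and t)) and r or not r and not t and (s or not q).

Yes

E1: (not r and (not t or not t) or not t and r) and (s or not q)
    = (not r and not t or not t and r) and (s or not q)   — idempotence
    = not t and (s or not q)   — distribution
E2: (not t and s or not q and not (not s and t or s and t)) and r or not r and not t and (s or not q)
    = (not t and s or not q and not t) and r or not r and not t and (s or not q)   — distribution
    = not t and (s or not q) and r or not r and not t and (s or not q)   — distribution
    = not t and (s or not q)   — distribution
Both reduce to not t and (s or not q), so they are equivalent.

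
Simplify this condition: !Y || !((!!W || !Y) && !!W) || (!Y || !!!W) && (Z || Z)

!Y || !((!!W || !Y) && !!W) || (!Y || !!!W) && (Z || Z)
= !Y || !!!W || (!Y || !!!W) && (Z || Z)   [absorption]
= !Y || !!!W || (!Y || !!!W) && Z   [idempotence]
= !Y || !!!W   [absorption]
= !Y || !W   [double negation]

!Y || !W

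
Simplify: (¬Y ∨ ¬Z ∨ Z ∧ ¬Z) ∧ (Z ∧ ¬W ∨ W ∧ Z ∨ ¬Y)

¬Y

(¬Y ∨ ¬Z ∨ Z ∧ ¬Z) ∧ (Z ∧ ¬W ∨ W ∧ Z ∨ ¬Y)
= (¬Y ∨ ¬Z) ∧ (Z ∧ ¬W ∨ W ∧ Z ∨ ¬Y)   — complement / identity
= ¬Z ∧ (Z ∧ ¬W ∨ W ∧ Z) ∨ ¬Y   — distribution
= ¬Z ∧ Z ∨ ¬Y   — distribution
= ¬Y   — complement / identity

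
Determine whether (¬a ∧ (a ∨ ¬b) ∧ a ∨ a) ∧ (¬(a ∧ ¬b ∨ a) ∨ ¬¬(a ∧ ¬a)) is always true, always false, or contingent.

always false

(¬a ∧ (a ∨ ¬b) ∧ a ∨ a) ∧ (¬(a ∧ ¬b ∨ a) ∨ ¬¬(a ∧ ¬a))
= (¬a ∧ (a ∨ ¬b) ∧ a ∨ a) ∧ (¬(a ∧ ¬b ∨ a) ∨ a ∧ ¬a)   [double negation]
= (¬a ∧ a ∨ a) ∧ (¬(a ∧ ¬b ∨ a) ∨ a ∧ ¬a)   [absorption]
= a ∧ (¬(a ∧ ¬b ∨ a) ∨ a ∧ ¬a)   [complement / identity]
= a ∧ (¬a ∨ a ∧ ¬a)   [absorption]
= a ∧ ¬a   [complement / identity]
= False   [complement]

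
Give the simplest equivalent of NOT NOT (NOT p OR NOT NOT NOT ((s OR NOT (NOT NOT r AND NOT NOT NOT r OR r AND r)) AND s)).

NOT p OR NOT s

NOT NOT (NOT p OR NOT NOT NOT ((s OR NOT (NOT NOT r AND NOT NOT NOT r OR r AND r)) AND s))
= NOT p OR NOT NOT NOT ((s OR NOT (NOT NOT r AND NOT NOT NOT r OR r AND r)) AND s)   (double negation)
= NOT p OR NOT NOT NOT ((s OR NOT (NOT NOT r AND NOT r OR r AND r)) AND s)   (double negation)
= NOT p OR NOT NOT NOT ((s OR NOT (r AND NOT r OR r AND r)) AND s)   (double negation)
= NOT p OR NOT NOT NOT ((s OR NOT r) AND s)   (distribution)
= NOT p OR NOT NOT NOT s   (absorption)
= NOT p OR NOT s   (double negation)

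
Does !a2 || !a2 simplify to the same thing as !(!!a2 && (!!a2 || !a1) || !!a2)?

Yes

E1: !a2 || !a2
    = !a2   — idempotence
E2: !(!!a2 && (!!a2 || !a1) || !!a2)
    = !(!!a2 || !!a2)   — absorption
    = !!!a2   — idempotence
    = !a2   — double negation
Both reduce to !a2, so they are equivalent.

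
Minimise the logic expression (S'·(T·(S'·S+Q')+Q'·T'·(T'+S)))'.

(S'·(T·(S'·S+Q')+Q'·T'·(T'+S)))'
= (S'·(T·Q'+Q'·T'·(T'+S)))'   (complement / identity)
= (S'·(T·Q'+Q'·T'))'   (absorption)
= (S'·Q')'   (distribution)
= S+Q   (De Morgan)

S+Q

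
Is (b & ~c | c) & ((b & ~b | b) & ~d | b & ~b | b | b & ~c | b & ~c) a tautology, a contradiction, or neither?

neither

(b & ~c | c) & ((b & ~b | b) & ~d | b & ~b | b | b & ~c | b & ~c)
= (b & ~c | c) & ((b & ~b | b) & ~d | b & ~b | b | b & ~c)   — idempotence
= (b & ~c | c) & (b & ~b | b | b & ~c)   — absorption
= b & ~c | c & (b & ~b | b)   — distribution
= b & ~c | c & b   — complement / identity
= b   — distribution
This depends on b, so it is not a constant.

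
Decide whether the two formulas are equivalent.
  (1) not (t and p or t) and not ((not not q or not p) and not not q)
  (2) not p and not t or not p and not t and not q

E1: not (t and p or t) and not ((not not q or not p) and not not q)
    = not t and not ((not not q or not p) and not not q)   — absorption
    = not t and not not not q   — absorption
    = not t and not q   — double negation
E2: not p and not t or not p and not t and not q
    = not p and not t   — absorption
These differ: at p=1, q=0, t=0, E1 = 1 but E2 = 0.

No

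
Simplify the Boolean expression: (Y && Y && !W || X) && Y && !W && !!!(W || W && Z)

(Y && Y && !W || X) && Y && !W && !!!(W || W && Z)
= (Y && Y && !W || X) && Y && !W && !(W || W && Z)   (double negation)
= (Y && Y && !W || X) && Y && !W && !W   (absorption)
= (Y && Y && !W || X) && Y && !W   (idempotence)
= (Y && !W || X) && Y && !W   (idempotence)
= Y && !W   (absorption)

Y && !W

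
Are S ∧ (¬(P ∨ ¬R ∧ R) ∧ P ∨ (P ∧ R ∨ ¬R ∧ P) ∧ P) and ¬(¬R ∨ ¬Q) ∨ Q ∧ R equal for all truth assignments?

No

E1: S ∧ (¬(P ∨ ¬R ∧ R) ∧ P ∨ (P ∧ R ∨ ¬R ∧ P) ∧ P)
    = S ∧ (¬(P ∨ ¬R ∧ R) ∧ P ∨ P ∧ P)
    = S ∧ (¬P ∧ P ∨ P ∧ P)
    = S ∧ P
E2: ¬(¬R ∨ ¬Q) ∨ Q ∧ R
    = R ∧ Q ∨ Q ∧ R
    = (R ∨ R) ∧ Q
    = R ∧ Q
These differ: at P=1, Q=1, R=1, S=0, E1 = 0 but E2 = 1.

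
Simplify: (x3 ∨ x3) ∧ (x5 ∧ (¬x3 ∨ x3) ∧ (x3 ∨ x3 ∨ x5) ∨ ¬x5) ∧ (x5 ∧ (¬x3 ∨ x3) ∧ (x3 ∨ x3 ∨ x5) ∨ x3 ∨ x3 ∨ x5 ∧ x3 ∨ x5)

x3

(x3 ∨ x3) ∧ (x5 ∧ (¬x3 ∨ x3) ∧ (x3 ∨ x3 ∨ x5) ∨ ¬x5) ∧ (x5 ∧ (¬x3 ∨ x3) ∧ (x3 ∨ x3 ∨ x5) ∨ x3 ∨ x3 ∨ x5 ∧ x3 ∨ x5)
= (x3 ∨ x3) ∧ (x5 ∧ (¬x3 ∨ x3) ∧ (x3 ∨ x3 ∨ x5) ∨ ¬x5 ∧ (x3 ∨ x3 ∨ x5 ∧ x3 ∨ x5))
= (x3 ∨ x3) ∧ (x5 ∧ (¬x3 ∨ x3) ∧ (x3 ∨ x3 ∨ x5) ∨ ¬x5 ∧ (x3 ∨ x3 ∨ x5))
= (x3 ∨ x3) ∧ (x5 ∧ (x3 ∨ x3 ∨ x5) ∨ ¬x5 ∧ (x3 ∨ x3 ∨ x5))
= (x3 ∨ x3) ∧ (x3 ∨ x3 ∨ x5)
= x3 ∨ x3
= x3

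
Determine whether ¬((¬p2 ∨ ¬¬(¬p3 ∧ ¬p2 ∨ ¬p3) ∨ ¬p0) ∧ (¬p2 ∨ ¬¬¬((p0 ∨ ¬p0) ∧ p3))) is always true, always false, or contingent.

contingent

¬((¬p2 ∨ ¬¬(¬p3 ∧ ¬p2 ∨ ¬p3) ∨ ¬p0) ∧ (¬p2 ∨ ¬¬¬((p0 ∨ ¬p0) ∧ p3)))
= ¬((¬p2 ∨ ¬¬(¬p3 ∧ ¬p2 ∨ ¬p3) ∨ ¬p0) ∧ (¬p2 ∨ ¬¬¬p3))   — complement / identity
= ¬((¬p2 ∨ ¬¬¬p3 ∨ ¬p0) ∧ (¬p2 ∨ ¬¬¬p3))   — absorption
= ¬(¬p2 ∨ ¬¬¬p3)   — absorption
= ¬(¬p2 ∨ ¬p3)   — double negation
= p2 ∧ p3   — De Morgan
This depends on p2, p3, so it is not a constant.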